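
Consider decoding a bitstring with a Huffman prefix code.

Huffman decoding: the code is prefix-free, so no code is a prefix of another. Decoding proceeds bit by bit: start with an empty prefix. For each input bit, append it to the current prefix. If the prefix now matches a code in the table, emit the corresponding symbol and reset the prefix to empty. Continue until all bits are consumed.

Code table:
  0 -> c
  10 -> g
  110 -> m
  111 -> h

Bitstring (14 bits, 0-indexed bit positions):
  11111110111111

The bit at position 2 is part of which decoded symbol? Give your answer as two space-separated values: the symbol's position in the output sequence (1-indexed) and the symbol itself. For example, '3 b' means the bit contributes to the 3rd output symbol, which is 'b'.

Answer: 1 h

Derivation:
Bit 0: prefix='1' (no match yet)
Bit 1: prefix='11' (no match yet)
Bit 2: prefix='111' -> emit 'h', reset
Bit 3: prefix='1' (no match yet)
Bit 4: prefix='11' (no match yet)
Bit 5: prefix='111' -> emit 'h', reset
Bit 6: prefix='1' (no match yet)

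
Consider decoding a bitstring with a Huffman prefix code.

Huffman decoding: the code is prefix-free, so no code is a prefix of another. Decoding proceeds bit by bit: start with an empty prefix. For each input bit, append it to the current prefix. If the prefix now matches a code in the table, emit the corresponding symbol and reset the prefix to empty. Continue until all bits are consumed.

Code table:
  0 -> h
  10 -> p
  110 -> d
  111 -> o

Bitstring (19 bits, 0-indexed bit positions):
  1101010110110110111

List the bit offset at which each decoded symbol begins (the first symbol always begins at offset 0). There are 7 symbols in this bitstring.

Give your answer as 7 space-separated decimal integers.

Bit 0: prefix='1' (no match yet)
Bit 1: prefix='11' (no match yet)
Bit 2: prefix='110' -> emit 'd', reset
Bit 3: prefix='1' (no match yet)
Bit 4: prefix='10' -> emit 'p', reset
Bit 5: prefix='1' (no match yet)
Bit 6: prefix='10' -> emit 'p', reset
Bit 7: prefix='1' (no match yet)
Bit 8: prefix='11' (no match yet)
Bit 9: prefix='110' -> emit 'd', reset
Bit 10: prefix='1' (no match yet)
Bit 11: prefix='11' (no match yet)
Bit 12: prefix='110' -> emit 'd', reset
Bit 13: prefix='1' (no match yet)
Bit 14: prefix='11' (no match yet)
Bit 15: prefix='110' -> emit 'd', reset
Bit 16: prefix='1' (no match yet)
Bit 17: prefix='11' (no match yet)
Bit 18: prefix='111' -> emit 'o', reset

Answer: 0 3 5 7 10 13 16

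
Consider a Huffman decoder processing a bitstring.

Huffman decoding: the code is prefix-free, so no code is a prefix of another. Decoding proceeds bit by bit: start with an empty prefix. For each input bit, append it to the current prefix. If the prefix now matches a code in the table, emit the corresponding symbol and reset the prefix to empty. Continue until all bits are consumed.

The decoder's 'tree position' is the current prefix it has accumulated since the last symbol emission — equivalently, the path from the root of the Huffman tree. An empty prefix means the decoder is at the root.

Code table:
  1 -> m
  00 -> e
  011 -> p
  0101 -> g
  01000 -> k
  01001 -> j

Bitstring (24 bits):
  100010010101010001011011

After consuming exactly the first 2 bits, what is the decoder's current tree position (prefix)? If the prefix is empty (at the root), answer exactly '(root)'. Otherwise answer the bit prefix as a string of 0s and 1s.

Answer: 0

Derivation:
Bit 0: prefix='1' -> emit 'm', reset
Bit 1: prefix='0' (no match yet)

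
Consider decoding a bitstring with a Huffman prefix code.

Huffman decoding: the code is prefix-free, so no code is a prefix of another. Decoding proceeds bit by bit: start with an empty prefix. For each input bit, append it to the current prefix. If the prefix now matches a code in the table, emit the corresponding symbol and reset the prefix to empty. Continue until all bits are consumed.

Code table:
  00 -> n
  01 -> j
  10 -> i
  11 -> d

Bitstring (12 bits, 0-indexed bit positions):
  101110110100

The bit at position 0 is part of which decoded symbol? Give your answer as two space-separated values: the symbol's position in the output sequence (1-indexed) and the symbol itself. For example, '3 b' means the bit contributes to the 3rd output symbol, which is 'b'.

Answer: 1 i

Derivation:
Bit 0: prefix='1' (no match yet)
Bit 1: prefix='10' -> emit 'i', reset
Bit 2: prefix='1' (no match yet)
Bit 3: prefix='11' -> emit 'd', reset
Bit 4: prefix='1' (no match yet)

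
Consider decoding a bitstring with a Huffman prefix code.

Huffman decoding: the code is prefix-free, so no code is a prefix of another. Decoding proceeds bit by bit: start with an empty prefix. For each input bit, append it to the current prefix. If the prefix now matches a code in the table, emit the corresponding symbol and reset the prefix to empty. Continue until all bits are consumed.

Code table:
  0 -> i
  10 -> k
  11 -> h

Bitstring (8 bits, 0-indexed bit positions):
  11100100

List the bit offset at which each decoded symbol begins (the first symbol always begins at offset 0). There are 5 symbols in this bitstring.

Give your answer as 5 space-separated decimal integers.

Answer: 0 2 4 5 7

Derivation:
Bit 0: prefix='1' (no match yet)
Bit 1: prefix='11' -> emit 'h', reset
Bit 2: prefix='1' (no match yet)
Bit 3: prefix='10' -> emit 'k', reset
Bit 4: prefix='0' -> emit 'i', reset
Bit 5: prefix='1' (no match yet)
Bit 6: prefix='10' -> emit 'k', reset
Bit 7: prefix='0' -> emit 'i', reset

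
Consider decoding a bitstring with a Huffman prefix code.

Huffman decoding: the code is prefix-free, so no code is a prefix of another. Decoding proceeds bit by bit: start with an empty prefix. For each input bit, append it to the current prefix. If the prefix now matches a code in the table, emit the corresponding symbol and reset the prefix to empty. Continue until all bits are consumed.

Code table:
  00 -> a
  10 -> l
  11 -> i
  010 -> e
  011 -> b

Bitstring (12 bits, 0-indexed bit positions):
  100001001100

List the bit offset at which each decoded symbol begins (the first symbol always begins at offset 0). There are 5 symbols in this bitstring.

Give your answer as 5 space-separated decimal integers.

Answer: 0 2 4 7 10

Derivation:
Bit 0: prefix='1' (no match yet)
Bit 1: prefix='10' -> emit 'l', reset
Bit 2: prefix='0' (no match yet)
Bit 3: prefix='00' -> emit 'a', reset
Bit 4: prefix='0' (no match yet)
Bit 5: prefix='01' (no match yet)
Bit 6: prefix='010' -> emit 'e', reset
Bit 7: prefix='0' (no match yet)
Bit 8: prefix='01' (no match yet)
Bit 9: prefix='011' -> emit 'b', reset
Bit 10: prefix='0' (no match yet)
Bit 11: prefix='00' -> emit 'a', reset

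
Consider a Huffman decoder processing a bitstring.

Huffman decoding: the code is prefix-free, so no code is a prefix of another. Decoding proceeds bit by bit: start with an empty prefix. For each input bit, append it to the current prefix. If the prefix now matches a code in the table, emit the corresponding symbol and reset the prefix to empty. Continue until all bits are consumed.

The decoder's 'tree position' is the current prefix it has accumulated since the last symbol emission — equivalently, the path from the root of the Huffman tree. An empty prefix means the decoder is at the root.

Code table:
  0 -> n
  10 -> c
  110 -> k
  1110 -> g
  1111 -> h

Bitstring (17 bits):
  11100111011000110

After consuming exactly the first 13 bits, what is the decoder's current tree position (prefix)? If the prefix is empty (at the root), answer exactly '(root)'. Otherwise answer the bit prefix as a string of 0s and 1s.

Bit 0: prefix='1' (no match yet)
Bit 1: prefix='11' (no match yet)
Bit 2: prefix='111' (no match yet)
Bit 3: prefix='1110' -> emit 'g', reset
Bit 4: prefix='0' -> emit 'n', reset
Bit 5: prefix='1' (no match yet)
Bit 6: prefix='11' (no match yet)
Bit 7: prefix='111' (no match yet)
Bit 8: prefix='1110' -> emit 'g', reset
Bit 9: prefix='1' (no match yet)
Bit 10: prefix='11' (no match yet)
Bit 11: prefix='110' -> emit 'k', reset
Bit 12: prefix='0' -> emit 'n', reset

Answer: (root)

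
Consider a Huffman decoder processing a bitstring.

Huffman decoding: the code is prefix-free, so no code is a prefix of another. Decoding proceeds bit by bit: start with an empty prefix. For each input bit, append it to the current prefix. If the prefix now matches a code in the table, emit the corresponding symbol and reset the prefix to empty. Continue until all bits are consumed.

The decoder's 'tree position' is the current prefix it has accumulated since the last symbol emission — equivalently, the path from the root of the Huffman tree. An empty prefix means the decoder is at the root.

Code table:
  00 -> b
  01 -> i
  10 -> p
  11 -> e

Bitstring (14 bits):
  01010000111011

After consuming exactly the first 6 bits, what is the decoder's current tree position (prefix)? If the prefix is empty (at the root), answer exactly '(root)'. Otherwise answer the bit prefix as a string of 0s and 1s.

Answer: (root)

Derivation:
Bit 0: prefix='0' (no match yet)
Bit 1: prefix='01' -> emit 'i', reset
Bit 2: prefix='0' (no match yet)
Bit 3: prefix='01' -> emit 'i', reset
Bit 4: prefix='0' (no match yet)
Bit 5: prefix='00' -> emit 'b', reset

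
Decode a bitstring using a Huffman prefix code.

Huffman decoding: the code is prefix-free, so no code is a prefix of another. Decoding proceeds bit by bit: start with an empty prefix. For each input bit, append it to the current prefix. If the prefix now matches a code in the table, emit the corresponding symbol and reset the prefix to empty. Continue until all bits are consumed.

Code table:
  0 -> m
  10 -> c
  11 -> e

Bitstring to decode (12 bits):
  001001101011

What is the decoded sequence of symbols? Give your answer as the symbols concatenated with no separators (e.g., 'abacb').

Bit 0: prefix='0' -> emit 'm', reset
Bit 1: prefix='0' -> emit 'm', reset
Bit 2: prefix='1' (no match yet)
Bit 3: prefix='10' -> emit 'c', reset
Bit 4: prefix='0' -> emit 'm', reset
Bit 5: prefix='1' (no match yet)
Bit 6: prefix='11' -> emit 'e', reset
Bit 7: prefix='0' -> emit 'm', reset
Bit 8: prefix='1' (no match yet)
Bit 9: prefix='10' -> emit 'c', reset
Bit 10: prefix='1' (no match yet)
Bit 11: prefix='11' -> emit 'e', reset

Answer: mmcmemce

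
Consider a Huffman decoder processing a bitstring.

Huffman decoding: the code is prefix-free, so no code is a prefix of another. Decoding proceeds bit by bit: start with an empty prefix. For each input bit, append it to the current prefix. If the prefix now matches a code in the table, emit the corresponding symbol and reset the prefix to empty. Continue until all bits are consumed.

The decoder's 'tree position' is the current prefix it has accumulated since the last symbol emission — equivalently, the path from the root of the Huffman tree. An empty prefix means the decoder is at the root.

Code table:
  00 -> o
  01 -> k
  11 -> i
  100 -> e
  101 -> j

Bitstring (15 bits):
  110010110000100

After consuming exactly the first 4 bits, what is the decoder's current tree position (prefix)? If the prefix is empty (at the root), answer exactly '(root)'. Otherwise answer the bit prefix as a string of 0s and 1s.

Answer: (root)

Derivation:
Bit 0: prefix='1' (no match yet)
Bit 1: prefix='11' -> emit 'i', reset
Bit 2: prefix='0' (no match yet)
Bit 3: prefix='00' -> emit 'o', reset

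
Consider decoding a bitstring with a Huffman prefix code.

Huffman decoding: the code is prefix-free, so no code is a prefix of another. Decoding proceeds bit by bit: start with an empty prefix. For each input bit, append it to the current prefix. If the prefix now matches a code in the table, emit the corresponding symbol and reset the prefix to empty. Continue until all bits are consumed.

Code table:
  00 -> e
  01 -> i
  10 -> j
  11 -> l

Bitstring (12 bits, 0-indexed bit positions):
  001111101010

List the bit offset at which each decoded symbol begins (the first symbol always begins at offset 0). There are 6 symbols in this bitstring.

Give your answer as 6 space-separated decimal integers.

Answer: 0 2 4 6 8 10

Derivation:
Bit 0: prefix='0' (no match yet)
Bit 1: prefix='00' -> emit 'e', reset
Bit 2: prefix='1' (no match yet)
Bit 3: prefix='11' -> emit 'l', reset
Bit 4: prefix='1' (no match yet)
Bit 5: prefix='11' -> emit 'l', reset
Bit 6: prefix='1' (no match yet)
Bit 7: prefix='10' -> emit 'j', reset
Bit 8: prefix='1' (no match yet)
Bit 9: prefix='10' -> emit 'j', reset
Bit 10: prefix='1' (no match yet)
Bit 11: prefix='10' -> emit 'j', reset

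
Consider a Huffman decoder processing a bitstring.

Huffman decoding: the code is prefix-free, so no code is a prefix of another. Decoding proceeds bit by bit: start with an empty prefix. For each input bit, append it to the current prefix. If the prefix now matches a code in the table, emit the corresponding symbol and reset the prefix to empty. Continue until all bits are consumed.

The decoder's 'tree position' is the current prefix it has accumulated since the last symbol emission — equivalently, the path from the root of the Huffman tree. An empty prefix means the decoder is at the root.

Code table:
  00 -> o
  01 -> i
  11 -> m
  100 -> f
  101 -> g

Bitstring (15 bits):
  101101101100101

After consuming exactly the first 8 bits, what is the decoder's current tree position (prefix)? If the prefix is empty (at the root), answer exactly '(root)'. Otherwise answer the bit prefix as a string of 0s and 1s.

Bit 0: prefix='1' (no match yet)
Bit 1: prefix='10' (no match yet)
Bit 2: prefix='101' -> emit 'g', reset
Bit 3: prefix='1' (no match yet)
Bit 4: prefix='10' (no match yet)
Bit 5: prefix='101' -> emit 'g', reset
Bit 6: prefix='1' (no match yet)
Bit 7: prefix='10' (no match yet)

Answer: 10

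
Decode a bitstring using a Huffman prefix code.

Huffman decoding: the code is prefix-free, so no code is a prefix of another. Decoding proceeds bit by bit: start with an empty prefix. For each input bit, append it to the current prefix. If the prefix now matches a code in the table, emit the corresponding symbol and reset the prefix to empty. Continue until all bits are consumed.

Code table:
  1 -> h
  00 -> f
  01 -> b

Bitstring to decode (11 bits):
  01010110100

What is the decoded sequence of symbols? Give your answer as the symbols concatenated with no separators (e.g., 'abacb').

Answer: bbbhbf

Derivation:
Bit 0: prefix='0' (no match yet)
Bit 1: prefix='01' -> emit 'b', reset
Bit 2: prefix='0' (no match yet)
Bit 3: prefix='01' -> emit 'b', reset
Bit 4: prefix='0' (no match yet)
Bit 5: prefix='01' -> emit 'b', reset
Bit 6: prefix='1' -> emit 'h', reset
Bit 7: prefix='0' (no match yet)
Bit 8: prefix='01' -> emit 'b', reset
Bit 9: prefix='0' (no match yet)
Bit 10: prefix='00' -> emit 'f', reset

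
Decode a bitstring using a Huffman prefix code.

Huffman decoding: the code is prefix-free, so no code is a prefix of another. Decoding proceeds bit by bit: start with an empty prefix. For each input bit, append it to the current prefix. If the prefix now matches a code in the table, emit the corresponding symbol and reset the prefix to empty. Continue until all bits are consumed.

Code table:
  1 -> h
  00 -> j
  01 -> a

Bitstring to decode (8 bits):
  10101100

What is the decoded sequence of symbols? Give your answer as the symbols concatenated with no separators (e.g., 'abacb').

Answer: haahj

Derivation:
Bit 0: prefix='1' -> emit 'h', reset
Bit 1: prefix='0' (no match yet)
Bit 2: prefix='01' -> emit 'a', reset
Bit 3: prefix='0' (no match yet)
Bit 4: prefix='01' -> emit 'a', reset
Bit 5: prefix='1' -> emit 'h', reset
Bit 6: prefix='0' (no match yet)
Bit 7: prefix='00' -> emit 'j', reset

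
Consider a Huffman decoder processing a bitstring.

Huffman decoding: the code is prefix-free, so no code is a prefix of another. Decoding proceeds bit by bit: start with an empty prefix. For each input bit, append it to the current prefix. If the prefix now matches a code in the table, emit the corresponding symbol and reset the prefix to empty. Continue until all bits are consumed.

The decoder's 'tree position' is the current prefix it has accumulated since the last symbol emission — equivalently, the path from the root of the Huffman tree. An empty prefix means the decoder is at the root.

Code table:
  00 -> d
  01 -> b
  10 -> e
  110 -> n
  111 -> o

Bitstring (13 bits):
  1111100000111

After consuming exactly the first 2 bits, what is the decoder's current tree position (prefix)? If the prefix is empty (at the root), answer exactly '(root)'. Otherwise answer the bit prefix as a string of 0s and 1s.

Answer: 11

Derivation:
Bit 0: prefix='1' (no match yet)
Bit 1: prefix='11' (no match yet)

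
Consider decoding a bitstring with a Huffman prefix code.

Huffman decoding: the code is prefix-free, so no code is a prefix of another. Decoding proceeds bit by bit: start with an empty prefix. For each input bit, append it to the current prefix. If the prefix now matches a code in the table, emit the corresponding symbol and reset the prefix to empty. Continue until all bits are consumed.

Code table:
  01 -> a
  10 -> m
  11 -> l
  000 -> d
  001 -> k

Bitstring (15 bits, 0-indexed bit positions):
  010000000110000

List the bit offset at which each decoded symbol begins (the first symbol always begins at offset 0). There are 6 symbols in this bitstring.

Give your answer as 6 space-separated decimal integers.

Bit 0: prefix='0' (no match yet)
Bit 1: prefix='01' -> emit 'a', reset
Bit 2: prefix='0' (no match yet)
Bit 3: prefix='00' (no match yet)
Bit 4: prefix='000' -> emit 'd', reset
Bit 5: prefix='0' (no match yet)
Bit 6: prefix='00' (no match yet)
Bit 7: prefix='000' -> emit 'd', reset
Bit 8: prefix='0' (no match yet)
Bit 9: prefix='01' -> emit 'a', reset
Bit 10: prefix='1' (no match yet)
Bit 11: prefix='10' -> emit 'm', reset
Bit 12: prefix='0' (no match yet)
Bit 13: prefix='00' (no match yet)
Bit 14: prefix='000' -> emit 'd', reset

Answer: 0 2 5 8 10 12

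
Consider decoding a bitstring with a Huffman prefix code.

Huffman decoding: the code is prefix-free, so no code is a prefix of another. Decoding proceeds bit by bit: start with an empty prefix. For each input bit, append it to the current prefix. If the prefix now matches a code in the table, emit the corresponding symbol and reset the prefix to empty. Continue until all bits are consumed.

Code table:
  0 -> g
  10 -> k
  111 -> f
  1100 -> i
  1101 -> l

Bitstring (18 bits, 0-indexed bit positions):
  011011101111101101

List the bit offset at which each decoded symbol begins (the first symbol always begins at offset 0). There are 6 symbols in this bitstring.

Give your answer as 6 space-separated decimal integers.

Bit 0: prefix='0' -> emit 'g', reset
Bit 1: prefix='1' (no match yet)
Bit 2: prefix='11' (no match yet)
Bit 3: prefix='110' (no match yet)
Bit 4: prefix='1101' -> emit 'l', reset
Bit 5: prefix='1' (no match yet)
Bit 6: prefix='11' (no match yet)
Bit 7: prefix='110' (no match yet)
Bit 8: prefix='1101' -> emit 'l', reset
Bit 9: prefix='1' (no match yet)
Bit 10: prefix='11' (no match yet)
Bit 11: prefix='111' -> emit 'f', reset
Bit 12: prefix='1' (no match yet)
Bit 13: prefix='10' -> emit 'k', reset
Bit 14: prefix='1' (no match yet)
Bit 15: prefix='11' (no match yet)
Bit 16: prefix='110' (no match yet)
Bit 17: prefix='1101' -> emit 'l', reset

Answer: 0 1 5 9 12 14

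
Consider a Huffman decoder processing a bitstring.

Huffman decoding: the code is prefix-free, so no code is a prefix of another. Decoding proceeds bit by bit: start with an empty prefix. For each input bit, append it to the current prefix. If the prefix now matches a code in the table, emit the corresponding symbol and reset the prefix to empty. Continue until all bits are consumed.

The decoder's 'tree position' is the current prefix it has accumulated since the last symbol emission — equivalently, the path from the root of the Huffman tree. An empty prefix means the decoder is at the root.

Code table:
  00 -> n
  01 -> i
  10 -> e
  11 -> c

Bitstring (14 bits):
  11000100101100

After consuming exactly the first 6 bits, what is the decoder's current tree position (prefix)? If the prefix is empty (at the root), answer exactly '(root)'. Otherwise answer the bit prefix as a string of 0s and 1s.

Bit 0: prefix='1' (no match yet)
Bit 1: prefix='11' -> emit 'c', reset
Bit 2: prefix='0' (no match yet)
Bit 3: prefix='00' -> emit 'n', reset
Bit 4: prefix='0' (no match yet)
Bit 5: prefix='01' -> emit 'i', reset

Answer: (root)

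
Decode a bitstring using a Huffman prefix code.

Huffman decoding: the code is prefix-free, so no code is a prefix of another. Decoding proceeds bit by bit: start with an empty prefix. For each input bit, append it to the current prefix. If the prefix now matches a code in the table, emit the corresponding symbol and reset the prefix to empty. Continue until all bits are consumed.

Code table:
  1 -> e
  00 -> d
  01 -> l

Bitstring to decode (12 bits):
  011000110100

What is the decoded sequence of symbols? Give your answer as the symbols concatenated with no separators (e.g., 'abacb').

Bit 0: prefix='0' (no match yet)
Bit 1: prefix='01' -> emit 'l', reset
Bit 2: prefix='1' -> emit 'e', reset
Bit 3: prefix='0' (no match yet)
Bit 4: prefix='00' -> emit 'd', reset
Bit 5: prefix='0' (no match yet)
Bit 6: prefix='01' -> emit 'l', reset
Bit 7: prefix='1' -> emit 'e', reset
Bit 8: prefix='0' (no match yet)
Bit 9: prefix='01' -> emit 'l', reset
Bit 10: prefix='0' (no match yet)
Bit 11: prefix='00' -> emit 'd', reset

Answer: ledleld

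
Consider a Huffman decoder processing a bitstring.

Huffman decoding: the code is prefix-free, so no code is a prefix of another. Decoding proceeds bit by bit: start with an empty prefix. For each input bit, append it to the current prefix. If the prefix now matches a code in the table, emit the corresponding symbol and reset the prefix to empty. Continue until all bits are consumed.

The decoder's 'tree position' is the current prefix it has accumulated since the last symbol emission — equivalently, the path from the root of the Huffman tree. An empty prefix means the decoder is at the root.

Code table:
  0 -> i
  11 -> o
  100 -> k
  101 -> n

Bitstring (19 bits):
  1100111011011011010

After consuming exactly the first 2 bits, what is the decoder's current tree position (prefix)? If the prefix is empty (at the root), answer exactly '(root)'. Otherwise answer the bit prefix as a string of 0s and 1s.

Answer: (root)

Derivation:
Bit 0: prefix='1' (no match yet)
Bit 1: prefix='11' -> emit 'o', reset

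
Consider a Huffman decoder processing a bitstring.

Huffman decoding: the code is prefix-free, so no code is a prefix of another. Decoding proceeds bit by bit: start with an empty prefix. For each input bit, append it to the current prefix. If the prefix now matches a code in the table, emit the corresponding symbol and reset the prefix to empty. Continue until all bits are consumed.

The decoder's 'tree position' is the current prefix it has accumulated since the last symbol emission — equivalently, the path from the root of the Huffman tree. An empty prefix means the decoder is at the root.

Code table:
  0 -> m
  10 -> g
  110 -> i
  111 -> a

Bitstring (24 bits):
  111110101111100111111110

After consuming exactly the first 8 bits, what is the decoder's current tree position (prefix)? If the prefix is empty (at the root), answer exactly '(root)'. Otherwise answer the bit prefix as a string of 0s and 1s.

Bit 0: prefix='1' (no match yet)
Bit 1: prefix='11' (no match yet)
Bit 2: prefix='111' -> emit 'a', reset
Bit 3: prefix='1' (no match yet)
Bit 4: prefix='11' (no match yet)
Bit 5: prefix='110' -> emit 'i', reset
Bit 6: prefix='1' (no match yet)
Bit 7: prefix='10' -> emit 'g', reset

Answer: (root)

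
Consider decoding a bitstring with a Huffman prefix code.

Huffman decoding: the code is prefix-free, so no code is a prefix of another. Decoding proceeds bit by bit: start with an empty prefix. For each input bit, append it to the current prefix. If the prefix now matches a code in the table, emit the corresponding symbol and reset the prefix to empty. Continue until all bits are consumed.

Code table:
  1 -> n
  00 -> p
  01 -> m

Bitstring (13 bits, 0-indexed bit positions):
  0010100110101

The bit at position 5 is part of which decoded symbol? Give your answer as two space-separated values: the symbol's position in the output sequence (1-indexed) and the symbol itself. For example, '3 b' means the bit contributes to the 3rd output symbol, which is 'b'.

Bit 0: prefix='0' (no match yet)
Bit 1: prefix='00' -> emit 'p', reset
Bit 2: prefix='1' -> emit 'n', reset
Bit 3: prefix='0' (no match yet)
Bit 4: prefix='01' -> emit 'm', reset
Bit 5: prefix='0' (no match yet)
Bit 6: prefix='00' -> emit 'p', reset
Bit 7: prefix='1' -> emit 'n', reset
Bit 8: prefix='1' -> emit 'n', reset
Bit 9: prefix='0' (no match yet)

Answer: 4 p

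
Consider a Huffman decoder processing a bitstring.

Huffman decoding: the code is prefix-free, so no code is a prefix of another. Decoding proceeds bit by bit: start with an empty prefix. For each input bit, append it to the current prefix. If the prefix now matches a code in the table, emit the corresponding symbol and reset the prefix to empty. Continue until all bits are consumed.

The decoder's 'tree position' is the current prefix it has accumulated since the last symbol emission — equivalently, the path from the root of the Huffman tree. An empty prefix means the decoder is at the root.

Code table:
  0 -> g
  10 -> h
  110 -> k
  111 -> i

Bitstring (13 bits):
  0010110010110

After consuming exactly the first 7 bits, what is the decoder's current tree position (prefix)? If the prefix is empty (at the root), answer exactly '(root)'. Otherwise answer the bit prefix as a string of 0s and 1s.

Bit 0: prefix='0' -> emit 'g', reset
Bit 1: prefix='0' -> emit 'g', reset
Bit 2: prefix='1' (no match yet)
Bit 3: prefix='10' -> emit 'h', reset
Bit 4: prefix='1' (no match yet)
Bit 5: prefix='11' (no match yet)
Bit 6: prefix='110' -> emit 'k', reset

Answer: (root)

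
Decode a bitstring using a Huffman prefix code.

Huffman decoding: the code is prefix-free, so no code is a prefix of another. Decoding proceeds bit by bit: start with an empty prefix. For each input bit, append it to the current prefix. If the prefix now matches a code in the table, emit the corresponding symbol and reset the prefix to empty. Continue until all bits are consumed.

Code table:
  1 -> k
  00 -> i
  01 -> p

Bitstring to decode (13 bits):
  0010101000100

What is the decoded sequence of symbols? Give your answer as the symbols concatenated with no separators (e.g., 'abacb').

Answer: ikppipi

Derivation:
Bit 0: prefix='0' (no match yet)
Bit 1: prefix='00' -> emit 'i', reset
Bit 2: prefix='1' -> emit 'k', reset
Bit 3: prefix='0' (no match yet)
Bit 4: prefix='01' -> emit 'p', reset
Bit 5: prefix='0' (no match yet)
Bit 6: prefix='01' -> emit 'p', reset
Bit 7: prefix='0' (no match yet)
Bit 8: prefix='00' -> emit 'i', reset
Bit 9: prefix='0' (no match yet)
Bit 10: prefix='01' -> emit 'p', reset
Bit 11: prefix='0' (no match yet)
Bit 12: prefix='00' -> emit 'i', reset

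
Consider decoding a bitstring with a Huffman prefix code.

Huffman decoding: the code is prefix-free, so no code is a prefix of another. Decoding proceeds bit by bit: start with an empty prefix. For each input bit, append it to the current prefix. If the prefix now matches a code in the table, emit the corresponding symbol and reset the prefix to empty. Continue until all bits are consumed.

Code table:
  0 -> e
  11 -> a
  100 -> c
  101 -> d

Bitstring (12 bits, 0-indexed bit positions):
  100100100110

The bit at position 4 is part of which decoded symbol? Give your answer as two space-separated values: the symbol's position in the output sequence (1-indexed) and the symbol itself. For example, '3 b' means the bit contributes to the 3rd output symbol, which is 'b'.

Bit 0: prefix='1' (no match yet)
Bit 1: prefix='10' (no match yet)
Bit 2: prefix='100' -> emit 'c', reset
Bit 3: prefix='1' (no match yet)
Bit 4: prefix='10' (no match yet)
Bit 5: prefix='100' -> emit 'c', reset
Bit 6: prefix='1' (no match yet)
Bit 7: prefix='10' (no match yet)
Bit 8: prefix='100' -> emit 'c', reset

Answer: 2 c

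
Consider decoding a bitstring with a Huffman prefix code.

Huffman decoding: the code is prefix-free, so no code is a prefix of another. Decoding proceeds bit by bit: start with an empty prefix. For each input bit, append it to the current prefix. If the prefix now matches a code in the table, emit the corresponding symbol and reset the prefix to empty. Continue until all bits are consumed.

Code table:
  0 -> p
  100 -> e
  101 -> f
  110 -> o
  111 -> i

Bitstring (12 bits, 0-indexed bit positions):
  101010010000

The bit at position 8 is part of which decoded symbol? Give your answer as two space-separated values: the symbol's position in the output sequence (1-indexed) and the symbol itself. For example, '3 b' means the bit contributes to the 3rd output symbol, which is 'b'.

Answer: 4 e

Derivation:
Bit 0: prefix='1' (no match yet)
Bit 1: prefix='10' (no match yet)
Bit 2: prefix='101' -> emit 'f', reset
Bit 3: prefix='0' -> emit 'p', reset
Bit 4: prefix='1' (no match yet)
Bit 5: prefix='10' (no match yet)
Bit 6: prefix='100' -> emit 'e', reset
Bit 7: prefix='1' (no match yet)
Bit 8: prefix='10' (no match yet)
Bit 9: prefix='100' -> emit 'e', reset
Bit 10: prefix='0' -> emit 'p', reset
Bit 11: prefix='0' -> emit 'p', reset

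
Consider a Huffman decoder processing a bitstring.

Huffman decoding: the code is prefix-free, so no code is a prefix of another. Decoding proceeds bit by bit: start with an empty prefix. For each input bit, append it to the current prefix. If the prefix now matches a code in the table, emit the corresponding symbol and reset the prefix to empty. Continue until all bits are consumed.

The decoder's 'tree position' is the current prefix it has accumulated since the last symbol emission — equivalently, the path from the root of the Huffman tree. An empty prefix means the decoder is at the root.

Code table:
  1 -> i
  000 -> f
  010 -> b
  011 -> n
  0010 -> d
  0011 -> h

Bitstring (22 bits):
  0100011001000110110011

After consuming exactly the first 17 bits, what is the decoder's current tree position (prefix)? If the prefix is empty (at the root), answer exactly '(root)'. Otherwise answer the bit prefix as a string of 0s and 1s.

Answer: 01

Derivation:
Bit 0: prefix='0' (no match yet)
Bit 1: prefix='01' (no match yet)
Bit 2: prefix='010' -> emit 'b', reset
Bit 3: prefix='0' (no match yet)
Bit 4: prefix='00' (no match yet)
Bit 5: prefix='001' (no match yet)
Bit 6: prefix='0011' -> emit 'h', reset
Bit 7: prefix='0' (no match yet)
Bit 8: prefix='00' (no match yet)
Bit 9: prefix='001' (no match yet)
Bit 10: prefix='0010' -> emit 'd', reset
Bit 11: prefix='0' (no match yet)
Bit 12: prefix='00' (no match yet)
Bit 13: prefix='001' (no match yet)
Bit 14: prefix='0011' -> emit 'h', reset
Bit 15: prefix='0' (no match yet)
Bit 16: prefix='01' (no match yet)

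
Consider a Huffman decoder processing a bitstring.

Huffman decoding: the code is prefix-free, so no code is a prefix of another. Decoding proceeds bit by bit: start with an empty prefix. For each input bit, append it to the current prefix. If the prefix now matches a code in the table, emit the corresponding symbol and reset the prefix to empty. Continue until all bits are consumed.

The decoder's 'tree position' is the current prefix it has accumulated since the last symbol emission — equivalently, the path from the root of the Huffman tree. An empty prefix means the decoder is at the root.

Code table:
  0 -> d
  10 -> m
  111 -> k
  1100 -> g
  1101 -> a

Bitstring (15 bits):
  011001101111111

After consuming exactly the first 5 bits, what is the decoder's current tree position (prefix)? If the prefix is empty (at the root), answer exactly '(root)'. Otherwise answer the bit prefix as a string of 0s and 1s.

Answer: (root)

Derivation:
Bit 0: prefix='0' -> emit 'd', reset
Bit 1: prefix='1' (no match yet)
Bit 2: prefix='11' (no match yet)
Bit 3: prefix='110' (no match yet)
Bit 4: prefix='1100' -> emit 'g', reset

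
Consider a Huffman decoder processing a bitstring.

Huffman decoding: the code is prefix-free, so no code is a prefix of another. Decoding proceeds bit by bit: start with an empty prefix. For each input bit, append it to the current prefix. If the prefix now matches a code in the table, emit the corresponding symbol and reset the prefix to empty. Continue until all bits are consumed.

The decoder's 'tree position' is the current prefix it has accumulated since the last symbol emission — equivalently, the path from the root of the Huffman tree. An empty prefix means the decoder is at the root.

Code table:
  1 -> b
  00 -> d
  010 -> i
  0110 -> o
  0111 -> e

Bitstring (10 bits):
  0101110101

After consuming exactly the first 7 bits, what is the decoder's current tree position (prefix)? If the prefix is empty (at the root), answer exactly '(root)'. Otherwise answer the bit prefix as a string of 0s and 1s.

Bit 0: prefix='0' (no match yet)
Bit 1: prefix='01' (no match yet)
Bit 2: prefix='010' -> emit 'i', reset
Bit 3: prefix='1' -> emit 'b', reset
Bit 4: prefix='1' -> emit 'b', reset
Bit 5: prefix='1' -> emit 'b', reset
Bit 6: prefix='0' (no match yet)

Answer: 0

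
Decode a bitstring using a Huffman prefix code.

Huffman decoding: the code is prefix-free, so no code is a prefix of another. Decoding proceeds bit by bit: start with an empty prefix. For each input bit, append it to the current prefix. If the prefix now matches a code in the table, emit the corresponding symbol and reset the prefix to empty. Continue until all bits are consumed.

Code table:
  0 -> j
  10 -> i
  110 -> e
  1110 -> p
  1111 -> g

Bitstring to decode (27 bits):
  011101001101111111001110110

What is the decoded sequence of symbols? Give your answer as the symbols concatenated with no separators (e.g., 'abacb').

Answer: jpijegpjpe

Derivation:
Bit 0: prefix='0' -> emit 'j', reset
Bit 1: prefix='1' (no match yet)
Bit 2: prefix='11' (no match yet)
Bit 3: prefix='111' (no match yet)
Bit 4: prefix='1110' -> emit 'p', reset
Bit 5: prefix='1' (no match yet)
Bit 6: prefix='10' -> emit 'i', reset
Bit 7: prefix='0' -> emit 'j', reset
Bit 8: prefix='1' (no match yet)
Bit 9: prefix='11' (no match yet)
Bit 10: prefix='110' -> emit 'e', reset
Bit 11: prefix='1' (no match yet)
Bit 12: prefix='11' (no match yet)
Bit 13: prefix='111' (no match yet)
Bit 14: prefix='1111' -> emit 'g', reset
Bit 15: prefix='1' (no match yet)
Bit 16: prefix='11' (no match yet)
Bit 17: prefix='111' (no match yet)
Bit 18: prefix='1110' -> emit 'p', reset
Bit 19: prefix='0' -> emit 'j', reset
Bit 20: prefix='1' (no match yet)
Bit 21: prefix='11' (no match yet)
Bit 22: prefix='111' (no match yet)
Bit 23: prefix='1110' -> emit 'p', reset
Bit 24: prefix='1' (no match yet)
Bit 25: prefix='11' (no match yet)
Bit 26: prefix='110' -> emit 'e', reset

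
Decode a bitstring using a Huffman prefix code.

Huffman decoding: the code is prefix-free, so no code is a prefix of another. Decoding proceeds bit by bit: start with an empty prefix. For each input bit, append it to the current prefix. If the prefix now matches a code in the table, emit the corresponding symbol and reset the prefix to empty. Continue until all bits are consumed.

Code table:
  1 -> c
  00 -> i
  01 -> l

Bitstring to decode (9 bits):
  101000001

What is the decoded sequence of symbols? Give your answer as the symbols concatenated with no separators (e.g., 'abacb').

Bit 0: prefix='1' -> emit 'c', reset
Bit 1: prefix='0' (no match yet)
Bit 2: prefix='01' -> emit 'l', reset
Bit 3: prefix='0' (no match yet)
Bit 4: prefix='00' -> emit 'i', reset
Bit 5: prefix='0' (no match yet)
Bit 6: prefix='00' -> emit 'i', reset
Bit 7: prefix='0' (no match yet)
Bit 8: prefix='01' -> emit 'l', reset

Answer: cliil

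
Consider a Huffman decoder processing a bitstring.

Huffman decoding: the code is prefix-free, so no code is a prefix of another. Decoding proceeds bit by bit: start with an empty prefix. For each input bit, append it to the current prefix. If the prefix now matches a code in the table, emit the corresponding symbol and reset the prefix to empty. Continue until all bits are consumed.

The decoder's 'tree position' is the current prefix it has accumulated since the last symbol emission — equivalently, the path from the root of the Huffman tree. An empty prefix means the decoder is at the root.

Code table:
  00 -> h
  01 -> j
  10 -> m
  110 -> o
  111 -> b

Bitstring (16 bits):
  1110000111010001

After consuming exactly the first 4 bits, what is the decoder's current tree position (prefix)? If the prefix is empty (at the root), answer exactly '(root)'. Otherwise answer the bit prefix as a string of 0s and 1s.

Answer: 0

Derivation:
Bit 0: prefix='1' (no match yet)
Bit 1: prefix='11' (no match yet)
Bit 2: prefix='111' -> emit 'b', reset
Bit 3: prefix='0' (no match yet)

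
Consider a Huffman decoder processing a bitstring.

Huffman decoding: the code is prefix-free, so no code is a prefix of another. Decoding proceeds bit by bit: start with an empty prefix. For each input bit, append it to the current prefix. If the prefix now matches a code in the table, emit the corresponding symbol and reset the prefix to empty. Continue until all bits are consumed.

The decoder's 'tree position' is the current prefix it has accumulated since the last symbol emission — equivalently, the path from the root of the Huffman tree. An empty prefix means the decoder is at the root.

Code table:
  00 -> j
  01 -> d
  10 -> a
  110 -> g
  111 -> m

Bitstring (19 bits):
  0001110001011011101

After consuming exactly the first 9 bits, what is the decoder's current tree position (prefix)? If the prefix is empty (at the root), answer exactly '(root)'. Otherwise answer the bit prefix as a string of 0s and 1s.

Bit 0: prefix='0' (no match yet)
Bit 1: prefix='00' -> emit 'j', reset
Bit 2: prefix='0' (no match yet)
Bit 3: prefix='01' -> emit 'd', reset
Bit 4: prefix='1' (no match yet)
Bit 5: prefix='11' (no match yet)
Bit 6: prefix='110' -> emit 'g', reset
Bit 7: prefix='0' (no match yet)
Bit 8: prefix='00' -> emit 'j', reset

Answer: (root)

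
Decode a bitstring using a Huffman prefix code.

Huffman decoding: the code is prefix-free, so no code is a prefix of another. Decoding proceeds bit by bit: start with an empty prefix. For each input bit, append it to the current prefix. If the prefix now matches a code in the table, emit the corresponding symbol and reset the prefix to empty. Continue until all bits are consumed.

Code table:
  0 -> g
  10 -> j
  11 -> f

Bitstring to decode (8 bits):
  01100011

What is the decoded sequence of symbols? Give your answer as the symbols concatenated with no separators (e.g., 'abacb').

Answer: gfgggf

Derivation:
Bit 0: prefix='0' -> emit 'g', reset
Bit 1: prefix='1' (no match yet)
Bit 2: prefix='11' -> emit 'f', reset
Bit 3: prefix='0' -> emit 'g', reset
Bit 4: prefix='0' -> emit 'g', reset
Bit 5: prefix='0' -> emit 'g', reset
Bit 6: prefix='1' (no match yet)
Bit 7: prefix='11' -> emit 'f', reset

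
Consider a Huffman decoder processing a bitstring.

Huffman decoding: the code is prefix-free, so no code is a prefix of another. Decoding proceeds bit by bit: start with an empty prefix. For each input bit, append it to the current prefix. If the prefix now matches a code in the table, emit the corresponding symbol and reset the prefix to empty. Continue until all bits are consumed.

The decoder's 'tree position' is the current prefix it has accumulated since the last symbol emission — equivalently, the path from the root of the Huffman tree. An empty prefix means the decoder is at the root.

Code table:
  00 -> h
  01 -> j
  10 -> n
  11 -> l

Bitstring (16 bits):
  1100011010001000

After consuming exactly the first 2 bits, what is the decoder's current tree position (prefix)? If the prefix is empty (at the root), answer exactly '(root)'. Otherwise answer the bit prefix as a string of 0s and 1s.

Answer: (root)

Derivation:
Bit 0: prefix='1' (no match yet)
Bit 1: prefix='11' -> emit 'l', reset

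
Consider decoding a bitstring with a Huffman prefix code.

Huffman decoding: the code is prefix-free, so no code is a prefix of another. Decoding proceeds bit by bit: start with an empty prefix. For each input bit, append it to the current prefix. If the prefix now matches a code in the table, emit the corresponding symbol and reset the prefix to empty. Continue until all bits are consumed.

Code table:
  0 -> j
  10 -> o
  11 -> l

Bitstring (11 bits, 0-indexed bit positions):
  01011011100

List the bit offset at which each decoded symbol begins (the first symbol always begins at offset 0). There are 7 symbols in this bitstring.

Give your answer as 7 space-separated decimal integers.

Bit 0: prefix='0' -> emit 'j', reset
Bit 1: prefix='1' (no match yet)
Bit 2: prefix='10' -> emit 'o', reset
Bit 3: prefix='1' (no match yet)
Bit 4: prefix='11' -> emit 'l', reset
Bit 5: prefix='0' -> emit 'j', reset
Bit 6: prefix='1' (no match yet)
Bit 7: prefix='11' -> emit 'l', reset
Bit 8: prefix='1' (no match yet)
Bit 9: prefix='10' -> emit 'o', reset
Bit 10: prefix='0' -> emit 'j', reset

Answer: 0 1 3 5 6 8 10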